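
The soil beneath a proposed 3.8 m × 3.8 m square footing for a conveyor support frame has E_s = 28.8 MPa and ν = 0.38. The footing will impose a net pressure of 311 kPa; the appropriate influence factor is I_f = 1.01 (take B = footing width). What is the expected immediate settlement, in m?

Immediate (elastic) settlement: S_e = q·B·(1−ν²)/E_s · I_f.
E_s = 28.8 MPa = 28800 kPa.
S_e = 311 × 3.8 × (1 − 0.38²) / 28800 × 1.01
    = 311 × 3.8 × 0.8556 / 28800 × 1.01
    = 0.03546 m

S_e ≈ 0.0355 m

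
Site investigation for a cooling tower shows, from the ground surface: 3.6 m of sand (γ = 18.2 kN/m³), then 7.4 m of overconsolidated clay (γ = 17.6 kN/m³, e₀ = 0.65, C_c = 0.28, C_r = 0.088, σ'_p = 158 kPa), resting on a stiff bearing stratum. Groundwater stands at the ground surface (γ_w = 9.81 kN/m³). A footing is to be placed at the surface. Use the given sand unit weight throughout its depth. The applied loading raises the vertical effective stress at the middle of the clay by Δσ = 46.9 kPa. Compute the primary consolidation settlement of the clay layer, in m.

Mid-depth of clay below the ground surface: z = 3.6 + 7.4/2 = 7.3 m.
Total vertical stress at mid-clay: σ_v = 18.2×3.6 + 17.6×3.7 = 130.64 kPa.
Pore pressure: u = 9.81×(7.3 − 0) = 71.613 kPa.
Initial effective stress: σ'_0 = σ_v − u = 130.64 − 71.613 = 59.027 kPa.
Final effective stress: σ'_f = 59.027 + 46.9 = 105.93 kPa.
σ'_f = 105.93 ≤ σ'_p = 158 kPa, so the clay remains overconsolidated and only the recompression index applies:
S_c = C_r·H/(1+e₀)·log₁₀(σ'_f/σ'_0) = 0.088×7.4/1.65×log₁₀(105.93/59.027)
    = 0.39466 × 0.25397 = 0.1002 m

S_c ≈ 0.1 m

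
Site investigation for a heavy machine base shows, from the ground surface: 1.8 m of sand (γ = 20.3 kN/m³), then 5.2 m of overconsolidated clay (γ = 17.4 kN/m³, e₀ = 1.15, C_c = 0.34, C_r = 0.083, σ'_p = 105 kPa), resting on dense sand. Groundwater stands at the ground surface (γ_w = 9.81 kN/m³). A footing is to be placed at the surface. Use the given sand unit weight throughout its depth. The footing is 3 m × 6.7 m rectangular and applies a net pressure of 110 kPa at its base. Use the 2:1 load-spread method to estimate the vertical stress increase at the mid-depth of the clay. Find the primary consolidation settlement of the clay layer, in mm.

S_c ≈ 46.1 mm

Mid-depth of clay below the ground surface: z = 1.8 + 5.2/2 = 4.4 m.
Total vertical stress at mid-clay: σ_v = 20.3×1.8 + 17.4×2.6 = 81.78 kPa.
Pore pressure: u = 9.81×(4.4 − 0) = 43.164 kPa.
Initial effective stress: σ'_0 = σ_v − u = 81.78 − 43.164 = 38.616 kPa.
Stress increase at mid-clay by the 2:1 spreading method:
Δσ = qBL/((B+z)(L+z)) = 110×3×6.7/((3+4.4)(6.7+4.4)) = 26.917 kPa
Final effective stress: σ'_f = 38.616 + 26.917 = 65.533 kPa.
σ'_f = 65.533 ≤ σ'_p = 105 kPa, so the clay remains overconsolidated and only the recompression index applies:
S_c = C_r·H/(1+e₀)·log₁₀(σ'_f/σ'_0) = 0.083×5.2/2.15×log₁₀(65.533/38.616)
    = 0.20074 × 0.22969 = 0.04611 m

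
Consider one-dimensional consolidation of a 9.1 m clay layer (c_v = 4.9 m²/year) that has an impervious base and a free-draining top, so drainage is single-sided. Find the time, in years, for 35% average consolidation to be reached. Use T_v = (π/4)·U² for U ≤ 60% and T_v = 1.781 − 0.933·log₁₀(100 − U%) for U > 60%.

Drainage path length: H_d = H = 9.1 m (single drainage).
U ≤ 60%: T_v = (π/4)·U² = (π/4)×0.35² = 0.096211.
t = T_v·H_d²/c_v = 0.096211×9.1²/4.9 = 1.626 years.

t ≈ 1.63 years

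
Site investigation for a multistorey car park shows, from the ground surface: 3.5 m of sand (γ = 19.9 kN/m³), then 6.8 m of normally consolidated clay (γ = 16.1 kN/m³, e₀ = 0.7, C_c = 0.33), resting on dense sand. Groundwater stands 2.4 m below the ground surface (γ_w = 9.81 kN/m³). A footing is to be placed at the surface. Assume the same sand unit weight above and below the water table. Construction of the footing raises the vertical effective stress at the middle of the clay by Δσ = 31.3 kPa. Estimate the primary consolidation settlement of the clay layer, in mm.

S_c ≈ 189 mm

Mid-depth of clay below the ground surface: z = 3.5 + 6.8/2 = 6.9 m.
Total vertical stress at mid-clay: σ_v = 19.9×3.5 + 16.1×3.4 = 124.39 kPa.
Pore pressure: u = 9.81×(6.9 − 2.4) = 44.145 kPa.
Initial effective stress: σ'_0 = σ_v − u = 124.39 − 44.145 = 80.245 kPa.
Final effective stress: σ'_f = σ'_0 + Δσ = 80.245 + 31.3 = 111.55 kPa.
Normally consolidated clay, so the full stress increment lies on the virgin compression line:
S_c = C_c·H/(1+e₀)·log₁₀(σ'_f/σ'_0) = 0.33×6.8/(1+0.7)×log₁₀(111.55/80.245)
    = 1.32 × 0.14305 = 0.1888 m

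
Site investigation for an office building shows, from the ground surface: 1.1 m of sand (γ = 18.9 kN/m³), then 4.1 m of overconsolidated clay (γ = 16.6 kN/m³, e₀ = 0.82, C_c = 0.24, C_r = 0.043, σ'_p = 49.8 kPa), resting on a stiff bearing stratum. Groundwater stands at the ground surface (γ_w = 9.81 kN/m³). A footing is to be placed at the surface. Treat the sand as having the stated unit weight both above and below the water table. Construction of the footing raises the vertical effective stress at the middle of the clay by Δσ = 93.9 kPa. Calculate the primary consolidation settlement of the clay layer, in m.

Mid-depth of clay below the ground surface: z = 1.1 + 4.1/2 = 3.15 m.
Total vertical stress at mid-clay: σ_v = 18.9×1.1 + 16.6×2.05 = 54.82 kPa.
Pore pressure: u = 9.81×(3.15 − 0) = 30.902 kPa.
Initial effective stress: σ'_0 = σ_v − u = 54.82 − 30.902 = 23.918 kPa.
Final effective stress: σ'_f = 23.918 + 93.9 = 117.82 kPa.
σ'_f = 117.82 > σ'_p = 49.8 kPa, so the stress path crosses the preconsolidation pressure — recompression up to σ'_p, then virgin compression beyond:
S_c = H/(1+e₀)·[C_r·log₁₀(σ'_p/σ'_0) + C_c·log₁₀(σ'_f/σ'_p)]
    = 4.1/1.82 × [0.043×log₁₀(49.8/23.918) + 0.24×log₁₀(117.82/49.8)]
    = 2.2527 × [0.013696 + 0.089758] = 0.2331 m

S_c ≈ 0.233 m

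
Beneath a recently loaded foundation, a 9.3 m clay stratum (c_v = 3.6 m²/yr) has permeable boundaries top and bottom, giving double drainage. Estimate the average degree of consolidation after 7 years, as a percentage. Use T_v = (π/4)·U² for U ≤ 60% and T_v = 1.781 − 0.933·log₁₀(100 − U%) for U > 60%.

Drainage path length: H_d = H/2 = 4.65 m (double drainage).
T_v = c_v·t/H_d² = 3.6×7/4.65² = 1.1655.
T_v = 1.1655 corresponds to the U > 60% branch:
U = 1 − 10^((1.781 − T_v)/0.933)/100 = 0.9543

U ≈ 95.4 %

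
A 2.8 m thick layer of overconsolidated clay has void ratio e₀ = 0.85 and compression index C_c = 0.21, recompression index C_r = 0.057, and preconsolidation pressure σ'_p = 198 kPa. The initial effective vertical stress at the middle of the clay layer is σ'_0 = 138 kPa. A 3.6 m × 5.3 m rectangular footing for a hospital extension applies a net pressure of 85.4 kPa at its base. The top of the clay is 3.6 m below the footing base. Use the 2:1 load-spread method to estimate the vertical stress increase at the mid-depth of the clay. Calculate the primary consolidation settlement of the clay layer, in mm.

Mid-depth of clay below the footing base: z = 3.6 + 2.8/2 = 5 m.
Stress increase at mid-clay by the 2:1 spreading method:
Δσ = qBL/((B+z)(L+z)) = 85.4×3.6×5.3/((3.6+5)(5.3+5)) = 18.395 kPa
Final effective stress: σ'_f = 138 + 18.395 = 156.4 kPa.
σ'_f = 156.4 ≤ σ'_p = 198 kPa, so the clay remains overconsolidated and only the recompression index applies:
S_c = C_r·H/(1+e₀)·log₁₀(σ'_f/σ'_0) = 0.057×2.8/1.85×log₁₀(156.4/138)
    = 0.08627 × 0.054358 = 0.004689 m

S_c ≈ 4.69 mm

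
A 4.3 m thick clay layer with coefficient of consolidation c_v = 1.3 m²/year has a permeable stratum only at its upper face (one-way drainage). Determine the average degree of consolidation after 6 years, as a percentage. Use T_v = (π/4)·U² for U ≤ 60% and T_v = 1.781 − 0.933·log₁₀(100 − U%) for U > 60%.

Drainage path length: H_d = H = 4.3 m (single drainage).
T_v = c_v·t/H_d² = 1.3×6/4.3² = 0.42185.
T_v = 0.42185 corresponds to the U > 60% branch:
U = 1 − 10^((1.781 − T_v)/0.933)/100 = 0.7137

U ≈ 71.4 %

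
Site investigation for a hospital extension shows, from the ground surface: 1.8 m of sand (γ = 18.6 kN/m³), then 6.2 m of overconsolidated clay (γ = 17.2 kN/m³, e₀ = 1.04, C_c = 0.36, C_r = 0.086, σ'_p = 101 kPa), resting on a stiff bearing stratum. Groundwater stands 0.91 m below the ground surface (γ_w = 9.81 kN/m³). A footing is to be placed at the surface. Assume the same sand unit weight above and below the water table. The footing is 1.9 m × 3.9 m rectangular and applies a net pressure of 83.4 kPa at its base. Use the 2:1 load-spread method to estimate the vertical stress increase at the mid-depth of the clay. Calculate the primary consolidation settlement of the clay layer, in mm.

Mid-depth of clay below the ground surface: z = 1.8 + 6.2/2 = 4.9 m.
Total vertical stress at mid-clay: σ_v = 18.6×1.8 + 17.2×3.1 = 86.8 kPa.
Pore pressure: u = 9.81×(4.9 − 0.91) = 39.142 kPa.
Initial effective stress: σ'_0 = σ_v − u = 86.8 − 39.142 = 47.658 kPa.
Stress increase at mid-clay by the 2:1 spreading method:
Δσ = qBL/((B+z)(L+z)) = 83.4×1.9×3.9/((1.9+4.9)(3.9+4.9)) = 10.327 kPa
Final effective stress: σ'_f = 47.658 + 10.327 = 57.985 kPa.
σ'_f = 57.985 ≤ σ'_p = 101 kPa, so the clay remains overconsolidated and only the recompression index applies:
S_c = C_r·H/(1+e₀)·log₁₀(σ'_f/σ'_0) = 0.086×6.2/2.04×log₁₀(57.985/47.658)
    = 0.26137 × 0.08518 = 0.02226 m

S_c ≈ 22.3 mm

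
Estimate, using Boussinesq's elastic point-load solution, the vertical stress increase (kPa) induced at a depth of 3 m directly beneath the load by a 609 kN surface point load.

Boussinesq vertical stress below a point load on an elastic half-space:
Δσ_z = 3P/(2πz²) · [1 + (r/z)²]^(−5/2)
r/z = 0/3 = 0; [1+(r/z)²]^(−5/2) = 1.
Δσ_z = 3×609/(2π×3²) × 1 = 32.308 × 1 = 32.31 kPa

Δσ_z ≈ 32.3 kPa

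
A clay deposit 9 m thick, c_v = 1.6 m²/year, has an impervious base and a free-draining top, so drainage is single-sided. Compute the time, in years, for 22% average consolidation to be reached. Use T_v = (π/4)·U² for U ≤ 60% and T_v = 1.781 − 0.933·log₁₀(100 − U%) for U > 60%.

Drainage path length: H_d = H = 9 m (single drainage).
U ≤ 60%: T_v = (π/4)·U² = (π/4)×0.22² = 0.038013.
t = T_v·H_d²/c_v = 0.038013×9²/1.6 = 1.924 years.

t ≈ 1.92 years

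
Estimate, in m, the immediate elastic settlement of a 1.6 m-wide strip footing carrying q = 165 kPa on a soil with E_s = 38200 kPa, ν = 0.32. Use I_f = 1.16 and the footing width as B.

Immediate (elastic) settlement: S_e = q·B·(1−ν²)/E_s · I_f.
S_e = 165 × 1.6 × (1 − 0.32²) / 38200 × 1.16
    = 165 × 1.6 × 0.8976 / 38200 × 1.16
    = 0.007196 m

S_e ≈ 0.0072 m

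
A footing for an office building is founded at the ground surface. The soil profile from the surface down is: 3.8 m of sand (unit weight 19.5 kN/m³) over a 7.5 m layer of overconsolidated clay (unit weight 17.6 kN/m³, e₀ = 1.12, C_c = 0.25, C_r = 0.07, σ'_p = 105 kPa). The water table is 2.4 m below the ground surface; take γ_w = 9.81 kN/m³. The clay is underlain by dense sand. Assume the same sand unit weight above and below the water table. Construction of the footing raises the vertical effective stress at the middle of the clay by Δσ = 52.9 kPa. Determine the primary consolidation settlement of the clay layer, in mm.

Mid-depth of clay below the ground surface: z = 3.8 + 7.5/2 = 7.55 m.
Total vertical stress at mid-clay: σ_v = 19.5×3.8 + 17.6×3.75 = 140.1 kPa.
Pore pressure: u = 9.81×(7.55 − 2.4) = 50.522 kPa.
Initial effective stress: σ'_0 = σ_v − u = 140.1 − 50.522 = 89.578 kPa.
Final effective stress: σ'_f = 89.578 + 52.9 = 142.48 kPa.
σ'_f = 142.48 > σ'_p = 105 kPa, so the stress path crosses the preconsolidation pressure — recompression up to σ'_p, then virgin compression beyond:
S_c = H/(1+e₀)·[C_r·log₁₀(σ'_p/σ'_0) + C_c·log₁₀(σ'_f/σ'_p)]
    = 7.5/2.12 × [0.07×log₁₀(105/89.578) + 0.25×log₁₀(142.48/105)]
    = 3.5377 × [0.0048292 + 0.033141] = 0.1343 m

S_c ≈ 134 mm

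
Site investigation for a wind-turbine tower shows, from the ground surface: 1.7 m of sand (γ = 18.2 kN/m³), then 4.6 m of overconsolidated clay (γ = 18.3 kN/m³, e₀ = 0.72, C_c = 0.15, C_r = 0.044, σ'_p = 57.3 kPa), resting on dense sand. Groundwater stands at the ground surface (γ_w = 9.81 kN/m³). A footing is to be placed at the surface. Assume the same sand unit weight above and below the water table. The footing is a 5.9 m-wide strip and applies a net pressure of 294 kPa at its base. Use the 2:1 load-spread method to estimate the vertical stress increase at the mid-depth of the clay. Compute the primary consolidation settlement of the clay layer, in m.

Mid-depth of clay below the ground surface: z = 1.7 + 4.6/2 = 4 m.
Total vertical stress at mid-clay: σ_v = 18.2×1.7 + 18.3×2.3 = 73.03 kPa.
Pore pressure: u = 9.81×(4 − 0) = 39.24 kPa.
Initial effective stress: σ'_0 = σ_v − u = 73.03 − 39.24 = 33.79 kPa.
Stress increase at mid-clay by the 2:1 spreading method:
Δσ = qB/(B+z) = 294×5.9/(5.9+4) = 175.21 kPa
Final effective stress: σ'_f = 33.79 + 175.21 = 209 kPa.
σ'_f = 209 > σ'_p = 57.3 kPa, so the stress path crosses the preconsolidation pressure — recompression up to σ'_p, then virgin compression beyond:
S_c = H/(1+e₀)·[C_r·log₁₀(σ'_p/σ'_0) + C_c·log₁₀(σ'_f/σ'_p)]
    = 4.6/1.72 × [0.044×log₁₀(57.3/33.79) + 0.15×log₁₀(209/57.3)]
    = 2.6744 × [0.010092 + 0.084299] = 0.2524 m

S_c ≈ 0.252 m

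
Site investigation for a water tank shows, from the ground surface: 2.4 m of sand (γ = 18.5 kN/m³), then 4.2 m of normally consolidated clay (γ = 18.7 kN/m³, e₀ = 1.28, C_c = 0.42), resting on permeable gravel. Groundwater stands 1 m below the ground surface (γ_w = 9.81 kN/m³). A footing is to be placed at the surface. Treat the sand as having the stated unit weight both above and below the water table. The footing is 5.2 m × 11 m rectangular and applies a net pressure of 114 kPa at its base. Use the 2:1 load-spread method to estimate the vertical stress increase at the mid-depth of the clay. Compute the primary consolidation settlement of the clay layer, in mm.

Mid-depth of clay below the ground surface: z = 2.4 + 4.2/2 = 4.5 m.
Total vertical stress at mid-clay: σ_v = 18.5×2.4 + 18.7×2.1 = 83.67 kPa.
Pore pressure: u = 9.81×(4.5 − 1) = 34.335 kPa.
Initial effective stress: σ'_0 = σ_v − u = 83.67 − 34.335 = 49.335 kPa.
Stress increase at mid-clay by the 2:1 spreading method:
Δσ = qBL/((B+z)(L+z)) = 114×5.2×11/((5.2+4.5)(11+4.5)) = 43.371 kPa
Final effective stress: σ'_f = σ'_0 + Δσ = 49.335 + 43.371 = 92.706 kPa.
Normally consolidated clay, so the full stress increment lies on the virgin compression line:
S_c = C_c·H/(1+e₀)·log₁₀(σ'_f/σ'_0) = 0.42×4.2/(1+1.28)×log₁₀(92.706/49.335)
    = 0.77368 × 0.27395 = 0.2119 m

S_c ≈ 212 mm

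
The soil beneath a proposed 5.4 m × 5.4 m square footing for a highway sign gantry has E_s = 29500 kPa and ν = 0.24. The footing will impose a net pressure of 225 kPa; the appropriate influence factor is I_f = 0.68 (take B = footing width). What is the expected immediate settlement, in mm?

Immediate (elastic) settlement: S_e = q·B·(1−ν²)/E_s · I_f.
S_e = 225 × 5.4 × (1 − 0.24²) / 29500 × 0.68
    = 225 × 5.4 × 0.9424 / 29500 × 0.68
    = 0.02639 m = 26.39 mm

S_e ≈ 26.4 mm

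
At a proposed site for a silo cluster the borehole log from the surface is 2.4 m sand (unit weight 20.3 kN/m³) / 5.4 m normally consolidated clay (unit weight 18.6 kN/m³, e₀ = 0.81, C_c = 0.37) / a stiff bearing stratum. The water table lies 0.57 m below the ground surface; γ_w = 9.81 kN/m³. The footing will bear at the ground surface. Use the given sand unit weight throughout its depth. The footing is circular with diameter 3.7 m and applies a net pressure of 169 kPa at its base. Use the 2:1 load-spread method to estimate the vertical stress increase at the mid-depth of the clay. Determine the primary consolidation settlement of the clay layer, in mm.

Mid-depth of clay below the ground surface: z = 2.4 + 5.4/2 = 5.1 m.
Total vertical stress at mid-clay: σ_v = 20.3×2.4 + 18.6×2.7 = 98.94 kPa.
Pore pressure: u = 9.81×(5.1 − 0.57) = 44.439 kPa.
Initial effective stress: σ'_0 = σ_v − u = 98.94 − 44.439 = 54.501 kPa.
Stress increase at mid-clay by the 2:1 spreading method:
Δσ ≈ qD²/(D+z)² = 169×3.7²/(3.7+5.1)² = 29.876 kPa
Final effective stress: σ'_f = σ'_0 + Δσ = 54.501 + 29.876 = 84.377 kPa.
Normally consolidated clay, so the full stress increment lies on the virgin compression line:
S_c = C_c·H/(1+e₀)·log₁₀(σ'_f/σ'_0) = 0.37×5.4/(1+0.81)×log₁₀(84.377/54.501)
    = 1.1039 × 0.18982 = 0.2095 m

S_c ≈ 210 mm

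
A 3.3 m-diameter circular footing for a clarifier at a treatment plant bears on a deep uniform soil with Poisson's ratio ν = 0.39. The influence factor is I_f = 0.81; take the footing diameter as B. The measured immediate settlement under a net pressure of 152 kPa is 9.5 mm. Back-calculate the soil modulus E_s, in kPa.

S_e = q·B·(1−ν²)/E_s · I_f  ⇒  E_s = q·B·(1−ν²)·I_f / S_e.
E_s = 152 × 3.3 × 0.8479 × 0.81 / 0.0095 = 36260 kPa

E_s ≈ 36300 kPa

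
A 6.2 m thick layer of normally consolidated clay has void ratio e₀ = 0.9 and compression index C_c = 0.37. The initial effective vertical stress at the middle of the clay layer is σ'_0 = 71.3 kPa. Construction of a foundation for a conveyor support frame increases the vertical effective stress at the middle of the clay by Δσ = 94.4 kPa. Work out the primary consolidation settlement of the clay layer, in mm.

S_c ≈ 442 mm

Final effective stress: σ'_f = σ'_0 + Δσ = 71.3 + 94.4 = 165.7 kPa.
Normally consolidated clay, so the full stress increment lies on the virgin compression line:
S_c = C_c·H/(1+e₀)·log₁₀(σ'_f/σ'_0) = 0.37×6.2/(1+0.9)×log₁₀(165.7/71.3)
    = 1.2074 × 0.36623 = 0.4422 m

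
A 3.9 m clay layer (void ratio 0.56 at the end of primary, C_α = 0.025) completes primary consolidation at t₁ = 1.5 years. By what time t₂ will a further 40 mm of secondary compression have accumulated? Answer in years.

t₂ ≈ 6.55 years

S_s = C_α·H/(1+e_p)·log₁₀(t₂/t₁) ⇒ log₁₀(t₂/t₁) = S_s·(1+e_p)/(C_α·H).
log₁₀(t₂/t₁) = 0.04 × (1+0.56) / (0.025×3.9) = 0.64
t₂ = t₁ × 10^0.64 = 1.5 × 4.365 = 6.548 years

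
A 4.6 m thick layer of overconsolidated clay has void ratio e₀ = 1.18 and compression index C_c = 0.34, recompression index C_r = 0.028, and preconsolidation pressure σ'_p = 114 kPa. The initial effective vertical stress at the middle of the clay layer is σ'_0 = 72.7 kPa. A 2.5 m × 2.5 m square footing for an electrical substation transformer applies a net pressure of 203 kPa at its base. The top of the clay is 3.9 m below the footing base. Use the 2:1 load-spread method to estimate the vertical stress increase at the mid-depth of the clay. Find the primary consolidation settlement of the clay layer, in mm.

Mid-depth of clay below the footing base: z = 3.9 + 4.6/2 = 6.2 m.
Stress increase at mid-clay by the 2:1 spreading method:
Δσ = qBL/((B+z)(L+z)) = 203×2.5×2.5/((2.5+6.2)(2.5+6.2)) = 16.762 kPa
Final effective stress: σ'_f = 72.7 + 16.762 = 89.462 kPa.
σ'_f = 89.462 ≤ σ'_p = 114 kPa, so the clay remains overconsolidated and only the recompression index applies:
S_c = C_r·H/(1+e₀)·log₁₀(σ'_f/σ'_0) = 0.028×4.6/2.18×log₁₀(89.462/72.7)
    = 0.059083 × 0.090104 = 0.005324 m

S_c ≈ 5.32 mm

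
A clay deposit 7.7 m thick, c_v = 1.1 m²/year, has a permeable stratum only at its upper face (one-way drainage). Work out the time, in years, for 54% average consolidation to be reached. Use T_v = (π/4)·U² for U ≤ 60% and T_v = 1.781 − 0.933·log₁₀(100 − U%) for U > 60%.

Drainage path length: H_d = H = 7.7 m (single drainage).
U ≤ 60%: T_v = (π/4)·U² = (π/4)×0.54² = 0.22902.
t = T_v·H_d²/c_v = 0.22902×7.7²/1.1 = 12.34 years.

t ≈ 12.3 years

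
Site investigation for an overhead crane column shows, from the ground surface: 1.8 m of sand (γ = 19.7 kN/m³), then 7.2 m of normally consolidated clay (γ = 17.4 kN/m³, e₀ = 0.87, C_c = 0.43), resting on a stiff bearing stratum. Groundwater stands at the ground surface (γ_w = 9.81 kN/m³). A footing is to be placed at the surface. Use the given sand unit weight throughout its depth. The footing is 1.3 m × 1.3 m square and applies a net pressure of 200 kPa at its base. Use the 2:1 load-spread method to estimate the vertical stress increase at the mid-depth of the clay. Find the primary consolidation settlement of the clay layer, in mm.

S_c ≈ 111 mm

Mid-depth of clay below the ground surface: z = 1.8 + 7.2/2 = 5.4 m.
Total vertical stress at mid-clay: σ_v = 19.7×1.8 + 17.4×3.6 = 98.1 kPa.
Pore pressure: u = 9.81×(5.4 − 0) = 52.974 kPa.
Initial effective stress: σ'_0 = σ_v − u = 98.1 − 52.974 = 45.126 kPa.
Stress increase at mid-clay by the 2:1 spreading method:
Δσ = qBL/((B+z)(L+z)) = 200×1.3×1.3/((1.3+5.4)(1.3+5.4)) = 7.5295 kPa
Final effective stress: σ'_f = σ'_0 + Δσ = 45.126 + 7.5295 = 52.655 kPa.
Normally consolidated clay, so the full stress increment lies on the virgin compression line:
S_c = C_c·H/(1+e₀)·log₁₀(σ'_f/σ'_0) = 0.43×7.2/(1+0.87)×log₁₀(52.655/45.126)
    = 1.6556 × 0.067013 = 0.1109 m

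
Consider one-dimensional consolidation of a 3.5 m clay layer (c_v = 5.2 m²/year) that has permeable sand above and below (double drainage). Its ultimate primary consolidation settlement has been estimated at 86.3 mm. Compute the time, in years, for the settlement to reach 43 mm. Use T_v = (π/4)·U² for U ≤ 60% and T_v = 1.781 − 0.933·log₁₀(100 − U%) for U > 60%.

t ≈ 0.115 years

Drainage path length: H_d = H/2 = 1.75 m (double drainage).
U = S(t)/S_ult = 43/86.3 = 0.4983.
U ≤ 60%: T_v = (π/4)·U² = (π/4)×0.49826² = 0.19499.
t = T_v·H_d²/c_v = 0.19499×1.75²/5.2 = 0.1148 years.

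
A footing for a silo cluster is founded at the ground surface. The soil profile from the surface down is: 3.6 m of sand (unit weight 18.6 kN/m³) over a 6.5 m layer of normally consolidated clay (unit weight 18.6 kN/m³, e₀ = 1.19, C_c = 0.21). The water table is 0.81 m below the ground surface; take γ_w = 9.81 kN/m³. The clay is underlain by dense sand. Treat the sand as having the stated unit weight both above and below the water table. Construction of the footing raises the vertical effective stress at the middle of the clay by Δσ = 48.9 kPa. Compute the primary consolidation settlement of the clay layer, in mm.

Mid-depth of clay below the ground surface: z = 3.6 + 6.5/2 = 6.85 m.
Total vertical stress at mid-clay: σ_v = 18.6×3.6 + 18.6×3.25 = 127.41 kPa.
Pore pressure: u = 9.81×(6.85 − 0.81) = 59.252 kPa.
Initial effective stress: σ'_0 = σ_v − u = 127.41 − 59.252 = 68.158 kPa.
Final effective stress: σ'_f = σ'_0 + Δσ = 68.158 + 48.9 = 117.06 kPa.
Normally consolidated clay, so the full stress increment lies on the virgin compression line:
S_c = C_c·H/(1+e₀)·log₁₀(σ'_f/σ'_0) = 0.21×6.5/(1+1.19)×log₁₀(117.06/68.158)
    = 0.62329 × 0.23489 = 0.1464 m

S_c ≈ 146 mm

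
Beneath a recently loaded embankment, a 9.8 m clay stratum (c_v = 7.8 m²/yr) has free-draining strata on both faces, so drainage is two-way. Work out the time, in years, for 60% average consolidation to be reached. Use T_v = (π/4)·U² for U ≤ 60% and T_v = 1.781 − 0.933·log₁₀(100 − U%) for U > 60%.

t ≈ 0.87 years

Drainage path length: H_d = H/2 = 4.9 m (double drainage).
U ≤ 60%: T_v = (π/4)·U² = (π/4)×0.6² = 0.28274.
t = T_v·H_d²/c_v = 0.28274×4.9²/7.8 = 0.8703 years.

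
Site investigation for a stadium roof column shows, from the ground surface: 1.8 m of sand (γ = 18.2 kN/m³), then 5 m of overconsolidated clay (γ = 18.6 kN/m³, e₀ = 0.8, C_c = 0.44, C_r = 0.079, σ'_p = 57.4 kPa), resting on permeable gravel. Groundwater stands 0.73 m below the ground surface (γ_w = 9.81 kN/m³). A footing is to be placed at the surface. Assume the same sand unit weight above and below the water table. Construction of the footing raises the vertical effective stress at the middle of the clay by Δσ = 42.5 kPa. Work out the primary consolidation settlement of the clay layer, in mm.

Mid-depth of clay below the ground surface: z = 1.8 + 5/2 = 4.3 m.
Total vertical stress at mid-clay: σ_v = 18.2×1.8 + 18.6×2.5 = 79.26 kPa.
Pore pressure: u = 9.81×(4.3 − 0.73) = 35.022 kPa.
Initial effective stress: σ'_0 = σ_v − u = 79.26 − 35.022 = 44.238 kPa.
Final effective stress: σ'_f = 44.238 + 42.5 = 86.738 kPa.
σ'_f = 86.738 > σ'_p = 57.4 kPa, so the stress path crosses the preconsolidation pressure — recompression up to σ'_p, then virgin compression beyond:
S_c = H/(1+e₀)·[C_r·log₁₀(σ'_p/σ'_0) + C_c·log₁₀(σ'_f/σ'_p)]
    = 5/1.8 × [0.079×log₁₀(57.4/44.238) + 0.44×log₁₀(86.738/57.4)]
    = 2.7778 × [0.0089362 + 0.078891] = 0.244 m

S_c ≈ 244 mm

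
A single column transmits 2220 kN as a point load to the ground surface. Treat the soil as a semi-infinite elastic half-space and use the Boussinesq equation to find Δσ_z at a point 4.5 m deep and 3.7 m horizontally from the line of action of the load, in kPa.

Boussinesq vertical stress below a point load on an elastic half-space:
Δσ_z = 3P/(2πz²) · [1 + (r/z)²]^(−5/2)
r/z = 3.7/4.5 = 0.82222; [1+(r/z)²]^(−5/2) = 0.27497.
Δσ_z = 3×2220/(2π×4.5²) × 0.27497 = 52.344 × 0.27497 = 14.39 kPa

Δσ_z ≈ 14.4 kPa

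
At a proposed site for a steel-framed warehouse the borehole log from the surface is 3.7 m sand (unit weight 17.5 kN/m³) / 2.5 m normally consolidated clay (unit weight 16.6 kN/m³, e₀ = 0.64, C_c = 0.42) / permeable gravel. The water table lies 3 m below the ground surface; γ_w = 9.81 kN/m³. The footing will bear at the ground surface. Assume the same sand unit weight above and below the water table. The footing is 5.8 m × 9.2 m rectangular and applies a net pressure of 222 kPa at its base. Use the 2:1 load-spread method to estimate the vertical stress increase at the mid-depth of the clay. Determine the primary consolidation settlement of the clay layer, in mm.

Mid-depth of clay below the ground surface: z = 3.7 + 2.5/2 = 4.95 m.
Total vertical stress at mid-clay: σ_v = 17.5×3.7 + 16.6×1.25 = 85.5 kPa.
Pore pressure: u = 9.81×(4.95 − 3) = 19.13 kPa.
Initial effective stress: σ'_0 = σ_v − u = 85.5 − 19.13 = 66.37 kPa.
Stress increase at mid-clay by the 2:1 spreading method:
Δσ = qBL/((B+z)(L+z)) = 222×5.8×9.2/((5.8+4.95)(9.2+4.95)) = 77.876 kPa
Final effective stress: σ'_f = σ'_0 + Δσ = 66.37 + 77.876 = 144.25 kPa.
Normally consolidated clay, so the full stress increment lies on the virgin compression line:
S_c = C_c·H/(1+e₀)·log₁₀(σ'_f/σ'_0) = 0.42×2.5/(1+0.64)×log₁₀(144.25/66.37)
    = 0.64024 × 0.33714 = 0.2159 m

S_c ≈ 216 mm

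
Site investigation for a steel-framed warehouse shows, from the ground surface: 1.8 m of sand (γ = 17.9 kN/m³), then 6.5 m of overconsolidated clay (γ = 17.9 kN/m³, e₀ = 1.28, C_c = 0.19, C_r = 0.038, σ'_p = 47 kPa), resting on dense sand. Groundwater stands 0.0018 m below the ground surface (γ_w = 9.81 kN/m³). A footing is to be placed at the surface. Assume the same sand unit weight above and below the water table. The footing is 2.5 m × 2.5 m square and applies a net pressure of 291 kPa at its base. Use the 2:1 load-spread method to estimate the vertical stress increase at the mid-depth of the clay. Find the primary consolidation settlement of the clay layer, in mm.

Mid-depth of clay below the ground surface: z = 1.8 + 6.5/2 = 5.05 m.
Total vertical stress at mid-clay: σ_v = 17.9×1.8 + 17.9×3.25 = 90.395 kPa.
Pore pressure: u = 9.81×(5.05 − 0.0018) = 49.521 kPa.
Initial effective stress: σ'_0 = σ_v − u = 90.395 − 49.521 = 40.874 kPa.
Stress increase at mid-clay by the 2:1 spreading method:
Δσ = qBL/((B+z)(L+z)) = 291×2.5×2.5/((2.5+5.05)(2.5+5.05)) = 31.906 kPa
Final effective stress: σ'_f = 40.874 + 31.906 = 72.78 kPa.
σ'_f = 72.78 > σ'_p = 47 kPa, so the stress path crosses the preconsolidation pressure — recompression up to σ'_p, then virgin compression beyond:
S_c = H/(1+e₀)·[C_r·log₁₀(σ'_p/σ'_0) + C_c·log₁₀(σ'_f/σ'_p)]
    = 6.5/2.28 × [0.038×log₁₀(47/40.874) + 0.19×log₁₀(72.78/47)]
    = 2.8509 × [0.0023047 + 0.036084] = 0.1094 m

S_c ≈ 109 mm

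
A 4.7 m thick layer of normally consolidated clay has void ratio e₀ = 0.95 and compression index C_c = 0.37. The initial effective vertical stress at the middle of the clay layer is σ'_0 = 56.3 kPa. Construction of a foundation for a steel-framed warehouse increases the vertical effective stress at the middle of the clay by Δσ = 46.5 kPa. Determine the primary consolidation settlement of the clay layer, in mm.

Final effective stress: σ'_f = σ'_0 + Δσ = 56.3 + 46.5 = 102.8 kPa.
Normally consolidated clay, so the full stress increment lies on the virgin compression line:
S_c = C_c·H/(1+e₀)·log₁₀(σ'_f/σ'_0) = 0.37×4.7/(1+0.95)×log₁₀(102.8/56.3)
    = 0.89179 × 0.26148 = 0.2332 m

S_c ≈ 233 mm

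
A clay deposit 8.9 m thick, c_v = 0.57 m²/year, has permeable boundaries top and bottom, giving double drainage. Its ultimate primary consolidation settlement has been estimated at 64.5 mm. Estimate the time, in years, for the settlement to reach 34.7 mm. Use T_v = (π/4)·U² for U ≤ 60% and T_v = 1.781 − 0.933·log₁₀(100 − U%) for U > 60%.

Drainage path length: H_d = H/2 = 4.45 m (double drainage).
U = S(t)/S_ult = 34.7/64.5 = 0.538.
U ≤ 60%: T_v = (π/4)·U² = (π/4)×0.53798² = 0.22732.
t = T_v·H_d²/c_v = 0.22732×4.45²/0.57 = 7.897 years.

t ≈ 7.9 years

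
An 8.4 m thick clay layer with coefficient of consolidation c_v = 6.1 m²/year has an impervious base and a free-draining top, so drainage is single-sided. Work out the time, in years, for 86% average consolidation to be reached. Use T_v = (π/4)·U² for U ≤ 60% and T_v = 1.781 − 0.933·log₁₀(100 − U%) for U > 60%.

Drainage path length: H_d = H = 8.4 m (single drainage).
U > 60%: T_v = 1.781 − 0.933·log₁₀(100 − 86) = 0.71166.
t = T_v·H_d²/c_v = 0.71166×8.4²/6.1 = 8.232 years.

t ≈ 8.23 years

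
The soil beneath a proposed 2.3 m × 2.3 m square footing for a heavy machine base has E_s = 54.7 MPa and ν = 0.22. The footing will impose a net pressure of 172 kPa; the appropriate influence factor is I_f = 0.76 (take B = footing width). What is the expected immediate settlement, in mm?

S_e ≈ 5.23 mm

Immediate (elastic) settlement: S_e = q·B·(1−ν²)/E_s · I_f.
E_s = 54.7 MPa = 54700 kPa.
S_e = 172 × 2.3 × (1 − 0.22²) / 54700 × 0.76
    = 172 × 2.3 × 0.9516 / 54700 × 0.76
    = 0.00523 m = 5.23 mm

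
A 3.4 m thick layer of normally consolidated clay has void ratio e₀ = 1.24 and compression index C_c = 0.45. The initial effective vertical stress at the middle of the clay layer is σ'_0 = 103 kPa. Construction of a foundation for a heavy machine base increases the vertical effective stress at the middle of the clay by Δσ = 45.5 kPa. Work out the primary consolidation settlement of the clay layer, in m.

Final effective stress: σ'_f = σ'_0 + Δσ = 103 + 45.5 = 148.5 kPa.
Normally consolidated clay, so the full stress increment lies on the virgin compression line:
S_c = C_c·H/(1+e₀)·log₁₀(σ'_f/σ'_0) = 0.45×3.4/(1+1.24)×log₁₀(148.5/103)
    = 0.68304 × 0.15889 = 0.1085 m

S_c ≈ 0.109 m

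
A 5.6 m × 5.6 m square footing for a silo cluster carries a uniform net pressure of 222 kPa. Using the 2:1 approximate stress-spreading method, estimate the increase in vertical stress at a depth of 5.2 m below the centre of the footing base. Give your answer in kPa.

By the 2:1 method the load spreads at 1 horizontal : 2 vertical, so at depth z the loaded area has grown by z in each plan dimension:
Δσ = qBL/((B+z)(L+z)) = 222×5.6×5.6/((5.6+5.2)(5.6+5.2)) = 59.687 kPa

Δσ_z ≈ 59.7 kPa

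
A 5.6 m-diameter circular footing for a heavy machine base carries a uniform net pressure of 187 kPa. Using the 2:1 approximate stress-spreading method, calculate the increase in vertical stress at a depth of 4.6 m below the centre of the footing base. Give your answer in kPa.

Δσ_z ≈ 56.4 kPa

By the 2:1 method the load spreads at 1 horizontal : 2 vertical, so at depth z the loaded area has grown by z in each plan dimension:
Δσ ≈ qD²/(D+z)² = 187×5.6²/(5.6+4.6)² = 56.366 kPa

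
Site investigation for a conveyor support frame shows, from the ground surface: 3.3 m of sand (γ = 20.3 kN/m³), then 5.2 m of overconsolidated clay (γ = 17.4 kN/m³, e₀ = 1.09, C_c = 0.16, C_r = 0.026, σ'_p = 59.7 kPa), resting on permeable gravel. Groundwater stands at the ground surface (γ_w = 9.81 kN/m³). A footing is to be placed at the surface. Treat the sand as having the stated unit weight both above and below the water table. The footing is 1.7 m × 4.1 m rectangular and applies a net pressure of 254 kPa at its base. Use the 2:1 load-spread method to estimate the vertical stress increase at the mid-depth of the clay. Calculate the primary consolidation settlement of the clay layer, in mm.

S_c ≈ 48.1 mm

Mid-depth of clay below the ground surface: z = 3.3 + 5.2/2 = 5.9 m.
Total vertical stress at mid-clay: σ_v = 20.3×3.3 + 17.4×2.6 = 112.23 kPa.
Pore pressure: u = 9.81×(5.9 − 0) = 57.879 kPa.
Initial effective stress: σ'_0 = σ_v − u = 112.23 − 57.879 = 54.351 kPa.
Stress increase at mid-clay by the 2:1 spreading method:
Δσ = qBL/((B+z)(L+z)) = 254×1.7×4.1/((1.7+5.9)(4.1+5.9)) = 23.294 kPa
Final effective stress: σ'_f = 54.351 + 23.294 = 77.645 kPa.
σ'_f = 77.645 > σ'_p = 59.7 kPa, so the stress path crosses the preconsolidation pressure — recompression up to σ'_p, then virgin compression beyond:
S_c = H/(1+e₀)·[C_r·log₁₀(σ'_p/σ'_0) + C_c·log₁₀(σ'_f/σ'_p)]
    = 5.2/2.09 × [0.026×log₁₀(59.7/54.351) + 0.16×log₁₀(77.645/59.7)]
    = 2.488 × [0.0010599 + 0.018262] = 0.04807 m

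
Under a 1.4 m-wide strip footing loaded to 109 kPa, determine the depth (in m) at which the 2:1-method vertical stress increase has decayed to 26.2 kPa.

z ≈ 4.42 m

2:1 spreading — at depth z the loaded area has grown by z in each plan dimension:
qB/(B+z) = Δσ_z ⇒ z = qB/Δσ_z − B = 109×1.4/26.2 − 1.4 = 4.424 m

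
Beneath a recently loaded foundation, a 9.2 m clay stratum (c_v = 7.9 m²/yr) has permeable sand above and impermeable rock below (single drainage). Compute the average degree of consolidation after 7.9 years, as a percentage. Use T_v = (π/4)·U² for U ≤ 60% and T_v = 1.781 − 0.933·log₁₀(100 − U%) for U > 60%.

Drainage path length: H_d = H = 9.2 m (single drainage).
T_v = c_v·t/H_d² = 7.9×7.9/9.2² = 0.73736.
T_v = 0.73736 corresponds to the U > 60% branch:
U = 1 − 10^((1.781 − T_v)/0.933)/100 = 0.8686

U ≈ 86.9 %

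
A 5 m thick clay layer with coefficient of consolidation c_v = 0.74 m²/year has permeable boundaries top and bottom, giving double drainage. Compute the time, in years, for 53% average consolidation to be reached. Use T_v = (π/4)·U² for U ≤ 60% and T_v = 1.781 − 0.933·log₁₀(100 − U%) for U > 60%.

Drainage path length: H_d = H/2 = 2.5 m (double drainage).
U ≤ 60%: T_v = (π/4)·U² = (π/4)×0.53² = 0.22062.
t = T_v·H_d²/c_v = 0.22062×2.5²/0.74 = 1.863 years.

t ≈ 1.86 years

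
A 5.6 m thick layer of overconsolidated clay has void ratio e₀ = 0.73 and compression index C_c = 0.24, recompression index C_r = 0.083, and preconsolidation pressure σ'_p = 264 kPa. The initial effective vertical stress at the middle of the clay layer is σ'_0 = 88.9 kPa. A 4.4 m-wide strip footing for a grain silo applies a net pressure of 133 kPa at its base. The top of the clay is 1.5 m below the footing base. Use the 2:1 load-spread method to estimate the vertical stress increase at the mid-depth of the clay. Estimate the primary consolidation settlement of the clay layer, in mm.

Mid-depth of clay below the footing base: z = 1.5 + 5.6/2 = 4.3 m.
Stress increase at mid-clay by the 2:1 spreading method:
Δσ = qB/(B+z) = 133×4.4/(4.4+4.3) = 67.264 kPa
Final effective stress: σ'_f = 88.9 + 67.264 = 156.16 kPa.
σ'_f = 156.16 ≤ σ'_p = 264 kPa, so the clay remains overconsolidated and only the recompression index applies:
S_c = C_r·H/(1+e₀)·log₁₀(σ'_f/σ'_0) = 0.083×5.6/1.73×log₁₀(156.16/88.9)
    = 0.26867 × 0.24467 = 0.06574 m

S_c ≈ 65.7 mm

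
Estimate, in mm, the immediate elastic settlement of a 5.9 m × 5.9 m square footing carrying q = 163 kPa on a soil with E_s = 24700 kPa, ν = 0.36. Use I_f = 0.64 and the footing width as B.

S_e ≈ 21.7 mm

Immediate (elastic) settlement: S_e = q·B·(1−ν²)/E_s · I_f.
S_e = 163 × 5.9 × (1 − 0.36²) / 24700 × 0.64
    = 163 × 5.9 × 0.8704 / 24700 × 0.64
    = 0.02169 m = 21.69 mm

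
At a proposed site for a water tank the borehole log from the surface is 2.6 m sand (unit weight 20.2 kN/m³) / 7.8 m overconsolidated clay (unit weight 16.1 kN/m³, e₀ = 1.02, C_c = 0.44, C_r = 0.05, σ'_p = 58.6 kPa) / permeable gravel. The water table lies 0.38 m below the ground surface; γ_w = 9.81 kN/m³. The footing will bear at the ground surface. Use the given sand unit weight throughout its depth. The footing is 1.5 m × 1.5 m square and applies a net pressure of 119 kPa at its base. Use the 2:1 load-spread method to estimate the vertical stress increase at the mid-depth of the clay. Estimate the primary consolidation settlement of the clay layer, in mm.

Mid-depth of clay below the ground surface: z = 2.6 + 7.8/2 = 6.5 m.
Total vertical stress at mid-clay: σ_v = 20.2×2.6 + 16.1×3.9 = 115.31 kPa.
Pore pressure: u = 9.81×(6.5 − 0.38) = 60.037 kPa.
Initial effective stress: σ'_0 = σ_v − u = 115.31 − 60.037 = 55.273 kPa.
Stress increase at mid-clay by the 2:1 spreading method:
Δσ = qBL/((B+z)(L+z)) = 119×1.5×1.5/((1.5+6.5)(1.5+6.5)) = 4.1836 kPa
Final effective stress: σ'_f = 55.273 + 4.1836 = 59.457 kPa.
σ'_f = 59.457 > σ'_p = 58.6 kPa, so the stress path crosses the preconsolidation pressure — recompression up to σ'_p, then virgin compression beyond:
S_c = H/(1+e₀)·[C_r·log₁₀(σ'_p/σ'_0) + C_c·log₁₀(σ'_f/σ'_p)]
    = 7.8/2.02 × [0.05×log₁₀(58.6/55.273) + 0.44×log₁₀(59.457/58.6)]
    = 3.8614 × [0.0012692 + 0.0027744] = 0.01561 m

S_c ≈ 15.6 mm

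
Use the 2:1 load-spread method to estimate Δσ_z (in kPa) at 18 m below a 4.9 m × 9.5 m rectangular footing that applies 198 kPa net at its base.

Δσ_z ≈ 14.6 kPa

By the 2:1 method the load spreads at 1 horizontal : 2 vertical, so at depth z the loaded area has grown by z in each plan dimension:
Δσ = qBL/((B+z)(L+z)) = 198×4.9×9.5/((4.9+18)(9.5+18)) = 14.636 kPa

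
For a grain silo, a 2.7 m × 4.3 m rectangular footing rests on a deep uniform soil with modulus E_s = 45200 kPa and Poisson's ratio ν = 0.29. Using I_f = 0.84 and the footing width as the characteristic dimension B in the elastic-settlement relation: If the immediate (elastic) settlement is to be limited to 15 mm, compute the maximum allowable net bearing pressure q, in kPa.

S_e = q·B·(1−ν²)/E_s · I_f  ⇒  q = S_e·E_s / (B·(1−ν²)·I_f).
q = 0.015 × 45200 / (2.7 × 0.9159 × 0.84) = 326.4 kPa

q ≈ 326 kPa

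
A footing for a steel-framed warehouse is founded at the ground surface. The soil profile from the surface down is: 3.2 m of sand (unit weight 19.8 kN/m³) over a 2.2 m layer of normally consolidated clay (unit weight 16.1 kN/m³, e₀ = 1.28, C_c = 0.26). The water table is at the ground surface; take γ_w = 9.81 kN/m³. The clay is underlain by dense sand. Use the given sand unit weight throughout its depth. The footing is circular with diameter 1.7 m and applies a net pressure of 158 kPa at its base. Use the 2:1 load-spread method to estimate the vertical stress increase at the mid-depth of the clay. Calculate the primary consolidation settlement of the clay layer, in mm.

S_c ≈ 30.8 mm

Mid-depth of clay below the ground surface: z = 3.2 + 2.2/2 = 4.3 m.
Total vertical stress at mid-clay: σ_v = 19.8×3.2 + 16.1×1.1 = 81.07 kPa.
Pore pressure: u = 9.81×(4.3 − 0) = 42.183 kPa.
Initial effective stress: σ'_0 = σ_v − u = 81.07 − 42.183 = 38.887 kPa.
Stress increase at mid-clay by the 2:1 spreading method:
Δσ ≈ qD²/(D+z)² = 158×1.7²/(1.7+4.3)² = 12.684 kPa
Final effective stress: σ'_f = σ'_0 + Δσ = 38.887 + 12.684 = 51.571 kPa.
Normally consolidated clay, so the full stress increment lies on the virgin compression line:
S_c = C_c·H/(1+e₀)·log₁₀(σ'_f/σ'_0) = 0.26×2.2/(1+1.28)×log₁₀(51.571/38.887)
    = 0.25088 × 0.1226 = 0.03076 m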